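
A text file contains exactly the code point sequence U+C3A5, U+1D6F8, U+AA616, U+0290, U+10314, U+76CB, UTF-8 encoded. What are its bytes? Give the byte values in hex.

EC 8E A5 F0 9D 9B B8 F2 AA 98 96 CA 90 F0 90 8C 94 E7 9B 8B

U+C3A5: 3-byte form → EC 8E A5.
U+1D6F8: 4-byte form → F0 9D 9B B8.
U+AA616: 4-byte form → F2 AA 98 96.
U+0290: 2-byte form → CA 90.
U+10314: 4-byte form → F0 90 8C 94.
U+76CB: 3-byte form → E7 9B 8B.
Concatenated (20 bytes): EC 8E A5 F0 9D 9B B8 F2 AA 98 96 CA 90 F0 90 8C 94 E7 9B 8B.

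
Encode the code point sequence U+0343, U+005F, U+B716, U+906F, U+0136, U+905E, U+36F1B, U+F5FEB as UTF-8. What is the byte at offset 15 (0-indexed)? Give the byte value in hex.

0xB6

U+0343 → 2-byte form CD 83 at offsets 0–1.
U+005F → 1-byte form 5F at offsets 2–2.
U+B716 → 3-byte form EB 9C 96 at offsets 3–5.
U+906F → 3-byte form E9 81 AF at offsets 6–8.
U+0136 → 2-byte form C4 B6 at offsets 9–10.
U+905E → 3-byte form E9 81 9E at offsets 11–13.
U+36F1B → 4-byte form F0 B6 BC 9B at offsets 14–17.
Offset 15 falls in char 7's range; it's byte 2 of F0 B6 BC 9B = 0xB6.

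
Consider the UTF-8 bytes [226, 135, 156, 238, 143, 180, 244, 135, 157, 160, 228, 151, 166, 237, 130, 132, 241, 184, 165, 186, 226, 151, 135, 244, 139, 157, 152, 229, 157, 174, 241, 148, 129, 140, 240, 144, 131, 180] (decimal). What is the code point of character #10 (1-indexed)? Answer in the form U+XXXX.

U+5404C

Offset 0: leading byte 0xE2 = 11100010 → 3-byte char #1 = E2 87 9C.
Offset 3: leading byte 0xEE = 11101110 → 3-byte char #2 = EE 8F B4.
Offset 6: leading byte 0xF4 = 11110100 → 4-byte char #3 = F4 87 9D A0.
Offset 10: leading byte 0xE4 = 11100100 → 3-byte char #4 = E4 97 A6.
Offset 13: leading byte 0xED = 11101101 → 3-byte char #5 = ED 82 84.
Offset 16: leading byte 0xF1 = 11110001 → 4-byte char #6 = F1 B8 A5 BA.
Offset 20: leading byte 0xE2 = 11100010 → 3-byte char #7 = E2 97 87.
Offset 23: leading byte 0xF4 = 11110100 → 4-byte char #8 = F4 8B 9D 98.
Offset 27: leading byte 0xE5 = 11100101 → 3-byte char #9 = E5 9D AE.
Offset 30: leading byte 0xF1 = 11110001 → 4-byte char #10 = F1 94 81 8C.
Leading byte 0xF1 = 11110001 matches 11110xxx → 4-byte sequence.
Byte 1: 0xF1 = 11110001, payload 001 (3 bits).
Byte 2: 0x94 = 10010100 (10xxxxxx ✓), payload 010100.
Byte 3: 0x81 = 10000001 (10xxxxxx ✓), payload 000001.
Byte 4: 0x8C = 10001100 (10xxxxxx ✓), payload 001100.
Concatenate: 001010100000001001100 = 0x5404C (21 bits → U+5404C).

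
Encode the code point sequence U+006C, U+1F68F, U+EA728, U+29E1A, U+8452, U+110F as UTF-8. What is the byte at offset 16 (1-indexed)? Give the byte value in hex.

0x92

1-indexed offset 16 is 0-indexed offset 15.
U+006C → 1-byte form 6C at offsets 0–0.
U+1F68F → 4-byte form F0 9F 9A 8F at offsets 1–4.
U+EA728 → 4-byte form F3 AA 9C A8 at offsets 5–8.
U+29E1A → 4-byte form F0 A9 B8 9A at offsets 9–12.
U+8452 → 3-byte form E8 91 92 at offsets 13–15.
Offset 15 falls in char 5's range; it's byte 3 of E8 91 92 = 0x92.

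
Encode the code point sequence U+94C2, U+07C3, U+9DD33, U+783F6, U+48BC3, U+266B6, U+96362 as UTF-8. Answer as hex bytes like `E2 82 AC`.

U+94C2: 3-byte form → E9 93 82.
U+07C3: 2-byte form → DF 83.
U+9DD33: 4-byte form → F2 9D B4 B3.
U+783F6: 4-byte form → F1 B8 8F B6.
U+48BC3: 4-byte form → F1 88 AF 83.
U+266B6: 4-byte form → F0 A6 9A B6.
U+96362: 4-byte form → F2 96 8D A2.
Concatenated (25 bytes): E9 93 82 DF 83 F2 9D B4 B3 F1 B8 8F B6 F1 88 AF 83 F0 A6 9A B6 F2 96 8D A2.

E9 93 82 DF 83 F2 9D B4 B3 F1 B8 8F B6 F1 88 AF 83 F0 A6 9A B6 F2 96 8D A2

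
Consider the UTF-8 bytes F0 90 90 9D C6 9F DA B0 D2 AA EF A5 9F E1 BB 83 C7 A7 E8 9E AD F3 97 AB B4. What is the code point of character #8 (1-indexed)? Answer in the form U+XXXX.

U+87AD

Offset 0: leading byte 0xF0 = 11110000 → 4-byte char #1 = F0 90 90 9D.
Offset 4: leading byte 0xC6 = 11000110 → 2-byte char #2 = C6 9F.
Offset 6: leading byte 0xDA = 11011010 → 2-byte char #3 = DA B0.
Offset 8: leading byte 0xD2 = 11010010 → 2-byte char #4 = D2 AA.
Offset 10: leading byte 0xEF = 11101111 → 3-byte char #5 = EF A5 9F.
Offset 13: leading byte 0xE1 = 11100001 → 3-byte char #6 = E1 BB 83.
Offset 16: leading byte 0xC7 = 11000111 → 2-byte char #7 = C7 A7.
Offset 18: leading byte 0xE8 = 11101000 → 3-byte char #8 = E8 9E AD.
Leading byte 0xE8 = 11101000 matches 1110xxxx → 3-byte sequence.
Byte 1: 0xE8 = 11101000, payload 1000 (4 bits).
Byte 2: 0x9E = 10011110 (10xxxxxx ✓), payload 011110.
Byte 3: 0xAD = 10101101 (10xxxxxx ✓), payload 101101.
Concatenate: 1000011110101101 = 0x87AD (16 bits → U+87AD).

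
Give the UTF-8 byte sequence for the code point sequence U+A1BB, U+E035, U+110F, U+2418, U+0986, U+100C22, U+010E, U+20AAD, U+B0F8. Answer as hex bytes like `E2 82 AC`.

U+A1BB: 3-byte form → EA 86 BB.
U+E035: 3-byte form → EE 80 B5.
U+110F: 3-byte form → E1 84 8F.
U+2418: 3-byte form → E2 90 98.
U+0986: 3-byte form → E0 A6 86.
U+100C22: 4-byte form → F4 80 B0 A2.
U+010E: 2-byte form → C4 8E.
U+20AAD: 4-byte form → F0 A0 AA AD.
U+B0F8: 3-byte form → EB 83 B8.
Concatenated (28 bytes): EA 86 BB EE 80 B5 E1 84 8F E2 90 98 E0 A6 86 F4 80 B0 A2 C4 8E F0 A0 AA AD EB 83 B8.

EA 86 BB EE 80 B5 E1 84 8F E2 90 98 E0 A6 86 F4 80 B0 A2 C4 8E F0 A0 AA AD EB 83 B8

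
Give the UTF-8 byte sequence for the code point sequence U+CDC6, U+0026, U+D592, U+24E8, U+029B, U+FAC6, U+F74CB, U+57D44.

EC B7 86 26 ED 96 92 E2 93 A8 CA 9B EF AB 86 F3 B7 93 8B F1 97 B5 84

U+CDC6: 3-byte form → EC B7 86.
U+0026: 1-byte form → 26.
U+D592: 3-byte form → ED 96 92.
U+24E8: 3-byte form → E2 93 A8.
U+029B: 2-byte form → CA 9B.
U+FAC6: 3-byte form → EF AB 86.
U+F74CB: 4-byte form → F3 B7 93 8B.
U+57D44: 4-byte form → F1 97 B5 84.
Concatenated (23 bytes): EC B7 86 26 ED 96 92 E2 93 A8 CA 9B EF AB 86 F3 B7 93 8B F1 97 B5 84.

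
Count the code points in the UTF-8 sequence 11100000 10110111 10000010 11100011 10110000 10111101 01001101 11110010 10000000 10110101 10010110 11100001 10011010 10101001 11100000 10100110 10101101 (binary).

Byte at offset 0: 0xE0 = 11100000 → 3-byte char (#1). Advance 3.
Byte at offset 3: 0xE3 = 11100011 → 3-byte char (#2). Advance 3.
Byte at offset 6: 0x4D = 01001101 → 1-byte char (#3). Advance 1.
Byte at offset 7: 0xF2 = 11110010 → 4-byte char (#4). Advance 4.
Byte at offset 11: 0xE1 = 11100001 → 3-byte char (#5). Advance 3.
Byte at offset 14: 0xE0 = 11100000 → 3-byte char (#6). Advance 3.
Reached end at offset 17 after 6 code points.

6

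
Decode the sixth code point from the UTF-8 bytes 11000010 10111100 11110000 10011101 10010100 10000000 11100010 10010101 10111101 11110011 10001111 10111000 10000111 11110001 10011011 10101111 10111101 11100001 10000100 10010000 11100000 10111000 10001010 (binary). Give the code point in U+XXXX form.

U+1110

Offset 0: leading byte 0xC2 = 11000010 → 2-byte char #1 = C2 BC.
Offset 2: leading byte 0xF0 = 11110000 → 4-byte char #2 = F0 9D 94 80.
Offset 6: leading byte 0xE2 = 11100010 → 3-byte char #3 = E2 95 BD.
Offset 9: leading byte 0xF3 = 11110011 → 4-byte char #4 = F3 8F B8 87.
Offset 13: leading byte 0xF1 = 11110001 → 4-byte char #5 = F1 9B AF BD.
Offset 17: leading byte 0xE1 = 11100001 → 3-byte char #6 = E1 84 90.
Leading byte 0xE1 = 11100001 matches 1110xxxx → 3-byte sequence.
Byte 1: 0xE1 = 11100001, payload 0001 (4 bits).
Byte 2: 0x84 = 10000100 (10xxxxxx ✓), payload 000100.
Byte 3: 0x90 = 10010000 (10xxxxxx ✓), payload 010000.
Concatenate: 0001000100010000 = 0x1110 (16 bits → U+1110).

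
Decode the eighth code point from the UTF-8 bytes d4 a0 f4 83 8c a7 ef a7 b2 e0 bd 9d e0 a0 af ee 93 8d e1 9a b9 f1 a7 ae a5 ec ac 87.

U+67BA5

Offset 0: leading byte 0xD4 = 11010100 → 2-byte char #1 = D4 A0.
Offset 2: leading byte 0xF4 = 11110100 → 4-byte char #2 = F4 83 8C A7.
Offset 6: leading byte 0xEF = 11101111 → 3-byte char #3 = EF A7 B2.
Offset 9: leading byte 0xE0 = 11100000 → 3-byte char #4 = E0 BD 9D.
Offset 12: leading byte 0xE0 = 11100000 → 3-byte char #5 = E0 A0 AF.
Offset 15: leading byte 0xEE = 11101110 → 3-byte char #6 = EE 93 8D.
Offset 18: leading byte 0xE1 = 11100001 → 3-byte char #7 = E1 9A B9.
Offset 21: leading byte 0xF1 = 11110001 → 4-byte char #8 = F1 A7 AE A5.
Leading byte 0xF1 = 11110001 matches 11110xxx → 4-byte sequence.
Byte 1: 0xF1 = 11110001, payload 001 (3 bits).
Byte 2: 0xA7 = 10100111 (10xxxxxx ✓), payload 100111.
Byte 3: 0xAE = 10101110 (10xxxxxx ✓), payload 101110.
Byte 4: 0xA5 = 10100101 (10xxxxxx ✓), payload 100101.
Concatenate: 001100111101110100101 = 0x67BA5 (21 bits → U+67BA5).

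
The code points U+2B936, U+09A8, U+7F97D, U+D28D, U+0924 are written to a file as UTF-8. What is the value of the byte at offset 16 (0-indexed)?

U+2B936 → 4-byte form F0 AB A4 B6 at offsets 0–3.
U+09A8 → 3-byte form E0 A6 A8 at offsets 4–6.
U+7F97D → 4-byte form F1 BF A5 BD at offsets 7–10.
U+D28D → 3-byte form ED 8A 8D at offsets 11–13.
U+0924 → 3-byte form E0 A4 A4 at offsets 14–16.
Offset 16 falls in char 5's range; it's byte 3 of E0 A4 A4 = 0xA4.

0xA4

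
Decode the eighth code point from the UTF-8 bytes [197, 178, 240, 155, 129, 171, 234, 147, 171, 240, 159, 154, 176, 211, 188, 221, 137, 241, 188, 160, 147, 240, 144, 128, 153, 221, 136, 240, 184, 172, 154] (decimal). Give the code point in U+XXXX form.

Offset 0: leading byte 0xC5 = 11000101 → 2-byte char #1 = C5 B2.
Offset 2: leading byte 0xF0 = 11110000 → 4-byte char #2 = F0 9B 81 AB.
Offset 6: leading byte 0xEA = 11101010 → 3-byte char #3 = EA 93 AB.
Offset 9: leading byte 0xF0 = 11110000 → 4-byte char #4 = F0 9F 9A B0.
Offset 13: leading byte 0xD3 = 11010011 → 2-byte char #5 = D3 BC.
Offset 15: leading byte 0xDD = 11011101 → 2-byte char #6 = DD 89.
Offset 17: leading byte 0xF1 = 11110001 → 4-byte char #7 = F1 BC A0 93.
Offset 21: leading byte 0xF0 = 11110000 → 4-byte char #8 = F0 90 80 99.
Leading byte 0xF0 = 11110000 matches 11110xxx → 4-byte sequence.
Byte 1: 0xF0 = 11110000, payload 000 (3 bits).
Byte 2: 0x90 = 10010000 (10xxxxxx ✓), payload 010000.
Byte 3: 0x80 = 10000000 (10xxxxxx ✓), payload 000000.
Byte 4: 0x99 = 10011001 (10xxxxxx ✓), payload 011001.
Concatenate: 000010000000000011001 = 0x10019 (21 bits → U+10019).

U+10019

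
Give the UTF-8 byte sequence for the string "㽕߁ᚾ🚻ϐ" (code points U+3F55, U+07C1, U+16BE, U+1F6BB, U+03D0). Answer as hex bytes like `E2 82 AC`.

E3 BD 95 DF 81 E1 9A BE F0 9F 9A BB CF 90

U+3F55: 3-byte form → E3 BD 95.
U+07C1: 2-byte form → DF 81.
U+16BE: 3-byte form → E1 9A BE.
U+1F6BB: 4-byte form → F0 9F 9A BB.
U+03D0: 2-byte form → CF 90.
Concatenated (14 bytes): E3 BD 95 DF 81 E1 9A BE F0 9F 9A BB CF 90.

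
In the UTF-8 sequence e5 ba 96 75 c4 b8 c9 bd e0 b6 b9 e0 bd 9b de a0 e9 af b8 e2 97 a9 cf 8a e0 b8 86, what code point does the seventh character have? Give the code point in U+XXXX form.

Offset 0: leading byte 0xE5 = 11100101 → 3-byte char #1 = E5 BA 96.
Offset 3: leading byte 0x75 = 01110101 → 1-byte char #2 = 75.
Offset 4: leading byte 0xC4 = 11000100 → 2-byte char #3 = C4 B8.
Offset 6: leading byte 0xC9 = 11001001 → 2-byte char #4 = C9 BD.
Offset 8: leading byte 0xE0 = 11100000 → 3-byte char #5 = E0 B6 B9.
Offset 11: leading byte 0xE0 = 11100000 → 3-byte char #6 = E0 BD 9B.
Offset 14: leading byte 0xDE = 11011110 → 2-byte char #7 = DE A0.
Leading byte 0xDE = 11011110 matches 110xxxxx → 2-byte sequence.
Byte 1: 0xDE = 11011110, payload 11110 (5 bits).
Byte 2: 0xA0 = 10100000 (10xxxxxx ✓), payload 100000.
Concatenate: 11110100000 = 0x7A0 (11 bits → U+07A0).

U+07A0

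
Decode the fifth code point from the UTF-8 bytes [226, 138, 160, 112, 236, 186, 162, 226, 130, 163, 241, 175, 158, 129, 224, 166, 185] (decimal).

U+6F781

Offset 0: leading byte 0xE2 = 11100010 → 3-byte char #1 = E2 8A A0.
Offset 3: leading byte 0x70 = 01110000 → 1-byte char #2 = 70.
Offset 4: leading byte 0xEC = 11101100 → 3-byte char #3 = EC BA A2.
Offset 7: leading byte 0xE2 = 11100010 → 3-byte char #4 = E2 82 A3.
Offset 10: leading byte 0xF1 = 11110001 → 4-byte char #5 = F1 AF 9E 81.
Leading byte 0xF1 = 11110001 matches 11110xxx → 4-byte sequence.
Byte 1: 0xF1 = 11110001, payload 001 (3 bits).
Byte 2: 0xAF = 10101111 (10xxxxxx ✓), payload 101111.
Byte 3: 0x9E = 10011110 (10xxxxxx ✓), payload 011110.
Byte 4: 0x81 = 10000001 (10xxxxxx ✓), payload 000001.
Concatenate: 001101111011110000001 = 0x6F781 (21 bits → U+6F781).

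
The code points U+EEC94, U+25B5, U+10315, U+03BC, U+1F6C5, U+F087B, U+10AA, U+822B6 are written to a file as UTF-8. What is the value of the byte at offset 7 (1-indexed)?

0xB5

1-indexed offset 7 is 0-indexed offset 6.
U+EEC94 → 4-byte form F3 AE B2 94 at offsets 0–3.
U+25B5 → 3-byte form E2 96 B5 at offsets 4–6.
Offset 6 falls in char 2's range; it's byte 3 of E2 96 B5 = 0xB5.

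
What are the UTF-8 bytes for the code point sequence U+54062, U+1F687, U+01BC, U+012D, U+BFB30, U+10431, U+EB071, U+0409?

F1 94 81 A2 F0 9F 9A 87 C6 BC C4 AD F2 BF AC B0 F0 90 90 B1 F3 AB 81 B1 D0 89

U+54062: 4-byte form → F1 94 81 A2.
U+1F687: 4-byte form → F0 9F 9A 87.
U+01BC: 2-byte form → C6 BC.
U+012D: 2-byte form → C4 AD.
U+BFB30: 4-byte form → F2 BF AC B0.
U+10431: 4-byte form → F0 90 90 B1.
U+EB071: 4-byte form → F3 AB 81 B1.
U+0409: 2-byte form → D0 89.
Concatenated (26 bytes): F1 94 81 A2 F0 9F 9A 87 C6 BC C4 AD F2 BF AC B0 F0 90 90 B1 F3 AB 81 B1 D0 89.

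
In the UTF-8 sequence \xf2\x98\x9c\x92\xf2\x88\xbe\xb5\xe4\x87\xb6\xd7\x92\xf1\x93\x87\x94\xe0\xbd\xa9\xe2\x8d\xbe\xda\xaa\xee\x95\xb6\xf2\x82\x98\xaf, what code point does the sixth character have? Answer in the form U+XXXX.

Offset 0: leading byte 0xF2 = 11110010 → 4-byte char #1 = F2 98 9C 92.
Offset 4: leading byte 0xF2 = 11110010 → 4-byte char #2 = F2 88 BE B5.
Offset 8: leading byte 0xE4 = 11100100 → 3-byte char #3 = E4 87 B6.
Offset 11: leading byte 0xD7 = 11010111 → 2-byte char #4 = D7 92.
Offset 13: leading byte 0xF1 = 11110001 → 4-byte char #5 = F1 93 87 94.
Offset 17: leading byte 0xE0 = 11100000 → 3-byte char #6 = E0 BD A9.
Leading byte 0xE0 = 11100000 matches 1110xxxx → 3-byte sequence.
Byte 1: 0xE0 = 11100000, payload 0000 (4 bits).
Byte 2: 0xBD = 10111101 (10xxxxxx ✓), payload 111101.
Byte 3: 0xA9 = 10101001 (10xxxxxx ✓), payload 101001.
Concatenate: 0000111101101001 = 0xF69 (16 bits → U+0F69).

U+0F69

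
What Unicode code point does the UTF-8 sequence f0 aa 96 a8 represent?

U+2A5A8

Leading byte 0xF0 = 11110000 matches 11110xxx → 4-byte sequence.
Byte 1: 0xF0 = 11110000, payload 000 (3 bits).
Byte 2: 0xAA = 10101010 (10xxxxxx ✓), payload 101010.
Byte 3: 0x96 = 10010110 (10xxxxxx ✓), payload 010110.
Byte 4: 0xA8 = 10101000 (10xxxxxx ✓), payload 101000.
Concatenate: 000101010010110101000 = 0x2A5A8 (21 bits → U+2A5A8).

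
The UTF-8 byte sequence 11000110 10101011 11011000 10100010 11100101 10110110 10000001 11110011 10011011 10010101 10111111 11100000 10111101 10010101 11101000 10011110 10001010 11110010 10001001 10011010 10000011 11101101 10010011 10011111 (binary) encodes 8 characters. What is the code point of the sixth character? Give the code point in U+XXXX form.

Offset 0: leading byte 0xC6 = 11000110 → 2-byte char #1 = C6 AB.
Offset 2: leading byte 0xD8 = 11011000 → 2-byte char #2 = D8 A2.
Offset 4: leading byte 0xE5 = 11100101 → 3-byte char #3 = E5 B6 81.
Offset 7: leading byte 0xF3 = 11110011 → 4-byte char #4 = F3 9B 95 BF.
Offset 11: leading byte 0xE0 = 11100000 → 3-byte char #5 = E0 BD 95.
Offset 14: leading byte 0xE8 = 11101000 → 3-byte char #6 = E8 9E 8A.
Leading byte 0xE8 = 11101000 matches 1110xxxx → 3-byte sequence.
Byte 1: 0xE8 = 11101000, payload 1000 (4 bits).
Byte 2: 0x9E = 10011110 (10xxxxxx ✓), payload 011110.
Byte 3: 0x8A = 10001010 (10xxxxxx ✓), payload 001010.
Concatenate: 1000011110001010 = 0x878A (16 bits → U+878A).

U+878A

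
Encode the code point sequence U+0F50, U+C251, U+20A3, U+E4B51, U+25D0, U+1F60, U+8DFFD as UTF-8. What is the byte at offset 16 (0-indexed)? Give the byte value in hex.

0xE1

U+0F50 → 3-byte form E0 BD 90 at offsets 0–2.
U+C251 → 3-byte form EC 89 91 at offsets 3–5.
U+20A3 → 3-byte form E2 82 A3 at offsets 6–8.
U+E4B51 → 4-byte form F3 A4 AD 91 at offsets 9–12.
U+25D0 → 3-byte form E2 97 90 at offsets 13–15.
U+1F60 → 3-byte form E1 BD A0 at offsets 16–18.
Offset 16 falls in char 6's range; it's byte 1 of E1 BD A0 = 0xE1.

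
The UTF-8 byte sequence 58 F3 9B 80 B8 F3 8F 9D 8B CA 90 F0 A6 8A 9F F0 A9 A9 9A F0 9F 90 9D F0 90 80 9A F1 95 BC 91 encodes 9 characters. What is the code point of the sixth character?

U+29A5A

Offset 0: leading byte 0x58 = 01011000 → 1-byte char #1 = 58.
Offset 1: leading byte 0xF3 = 11110011 → 4-byte char #2 = F3 9B 80 B8.
Offset 5: leading byte 0xF3 = 11110011 → 4-byte char #3 = F3 8F 9D 8B.
Offset 9: leading byte 0xCA = 11001010 → 2-byte char #4 = CA 90.
Offset 11: leading byte 0xF0 = 11110000 → 4-byte char #5 = F0 A6 8A 9F.
Offset 15: leading byte 0xF0 = 11110000 → 4-byte char #6 = F0 A9 A9 9A.
Leading byte 0xF0 = 11110000 matches 11110xxx → 4-byte sequence.
Byte 1: 0xF0 = 11110000, payload 000 (3 bits).
Byte 2: 0xA9 = 10101001 (10xxxxxx ✓), payload 101001.
Byte 3: 0xA9 = 10101001 (10xxxxxx ✓), payload 101001.
Byte 4: 0x9A = 10011010 (10xxxxxx ✓), payload 011010.
Concatenate: 000101001101001011010 = 0x29A5A (21 bits → U+29A5A).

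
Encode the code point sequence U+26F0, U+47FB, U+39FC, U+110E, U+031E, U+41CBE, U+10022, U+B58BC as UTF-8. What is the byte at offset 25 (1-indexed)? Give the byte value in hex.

1-indexed offset 25 is 0-indexed offset 24.
U+26F0 → 3-byte form E2 9B B0 at offsets 0–2.
U+47FB → 3-byte form E4 9F BB at offsets 3–5.
U+39FC → 3-byte form E3 A7 BC at offsets 6–8.
U+110E → 3-byte form E1 84 8E at offsets 9–11.
U+031E → 2-byte form CC 9E at offsets 12–13.
U+41CBE → 4-byte form F1 81 B2 BE at offsets 14–17.
U+10022 → 4-byte form F0 90 80 A2 at offsets 18–21.
U+B58BC → 4-byte form F2 B5 A2 BC at offsets 22–25.
Offset 24 falls in char 8's range; it's byte 3 of F2 B5 A2 BC = 0xA2.

0xA2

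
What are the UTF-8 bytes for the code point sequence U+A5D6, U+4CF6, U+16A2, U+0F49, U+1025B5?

U+A5D6: 3-byte form → EA 97 96.
U+4CF6: 3-byte form → E4 B3 B6.
U+16A2: 3-byte form → E1 9A A2.
U+0F49: 3-byte form → E0 BD 89.
U+1025B5: 4-byte form → F4 82 96 B5.
Concatenated (16 bytes): EA 97 96 E4 B3 B6 E1 9A A2 E0 BD 89 F4 82 96 B5.

EA 97 96 E4 B3 B6 E1 9A A2 E0 BD 89 F4 82 96 B5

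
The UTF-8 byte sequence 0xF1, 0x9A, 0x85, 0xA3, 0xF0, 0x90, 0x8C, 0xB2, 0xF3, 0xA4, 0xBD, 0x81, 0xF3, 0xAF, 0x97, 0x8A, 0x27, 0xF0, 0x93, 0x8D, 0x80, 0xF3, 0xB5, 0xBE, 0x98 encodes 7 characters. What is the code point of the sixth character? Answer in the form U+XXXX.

U+13340

Offset 0: leading byte 0xF1 = 11110001 → 4-byte char #1 = F1 9A 85 A3.
Offset 4: leading byte 0xF0 = 11110000 → 4-byte char #2 = F0 90 8C B2.
Offset 8: leading byte 0xF3 = 11110011 → 4-byte char #3 = F3 A4 BD 81.
Offset 12: leading byte 0xF3 = 11110011 → 4-byte char #4 = F3 AF 97 8A.
Offset 16: leading byte 0x27 = 00100111 → 1-byte char #5 = 27.
Offset 17: leading byte 0xF0 = 11110000 → 4-byte char #6 = F0 93 8D 80.
Leading byte 0xF0 = 11110000 matches 11110xxx → 4-byte sequence.
Byte 1: 0xF0 = 11110000, payload 000 (3 bits).
Byte 2: 0x93 = 10010011 (10xxxxxx ✓), payload 010011.
Byte 3: 0x8D = 10001101 (10xxxxxx ✓), payload 001101.
Byte 4: 0x80 = 10000000 (10xxxxxx ✓), payload 000000.
Concatenate: 000010011001101000000 = 0x13340 (21 bits → U+13340).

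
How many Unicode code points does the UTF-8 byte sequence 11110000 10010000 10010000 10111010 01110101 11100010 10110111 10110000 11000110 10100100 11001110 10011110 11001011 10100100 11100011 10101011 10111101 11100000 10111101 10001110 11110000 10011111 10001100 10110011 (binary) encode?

Byte at offset 0: 0xF0 = 11110000 → 4-byte char (#1). Advance 4.
Byte at offset 4: 0x75 = 01110101 → 1-byte char (#2). Advance 1.
Byte at offset 5: 0xE2 = 11100010 → 3-byte char (#3). Advance 3.
Byte at offset 8: 0xC6 = 11000110 → 2-byte char (#4). Advance 2.
Byte at offset 10: 0xCE = 11001110 → 2-byte char (#5). Advance 2.
Byte at offset 12: 0xCB = 11001011 → 2-byte char (#6). Advance 2.
Byte at offset 14: 0xE3 = 11100011 → 3-byte char (#7). Advance 3.
Byte at offset 17: 0xE0 = 11100000 → 3-byte char (#8). Advance 3.
Byte at offset 20: 0xF0 = 11110000 → 4-byte char (#9). Advance 4.
Reached end at offset 24 after 9 code points.

9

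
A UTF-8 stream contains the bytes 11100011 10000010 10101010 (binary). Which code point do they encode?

U+30AA

Leading byte 0xE3 = 11100011 matches 1110xxxx → 3-byte sequence.
Byte 1: 0xE3 = 11100011, payload 0011 (4 bits).
Byte 2: 0x82 = 10000010 (10xxxxxx ✓), payload 000010.
Byte 3: 0xAA = 10101010 (10xxxxxx ✓), payload 101010.
Concatenate: 0011000010101010 = 0x30AA (16 bits → U+30AA).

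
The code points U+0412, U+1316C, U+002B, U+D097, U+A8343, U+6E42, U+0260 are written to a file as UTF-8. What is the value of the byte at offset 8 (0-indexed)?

0x82

U+0412 → 2-byte form D0 92 at offsets 0–1.
U+1316C → 4-byte form F0 93 85 AC at offsets 2–5.
U+002B → 1-byte form 2B at offsets 6–6.
U+D097 → 3-byte form ED 82 97 at offsets 7–9.
Offset 8 falls in char 4's range; it's byte 2 of ED 82 97 = 0x82.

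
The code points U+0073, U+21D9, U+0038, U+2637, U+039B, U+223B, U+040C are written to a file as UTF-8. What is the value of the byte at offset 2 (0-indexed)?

0x87

U+0073 → 1-byte form 73 at offsets 0–0.
U+21D9 → 3-byte form E2 87 99 at offsets 1–3.
Offset 2 falls in char 2's range; it's byte 2 of E2 87 99 = 0x87.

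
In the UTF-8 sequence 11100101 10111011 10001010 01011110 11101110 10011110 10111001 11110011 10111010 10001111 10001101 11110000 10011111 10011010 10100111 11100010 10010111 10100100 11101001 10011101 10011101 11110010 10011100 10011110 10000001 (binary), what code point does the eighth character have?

Offset 0: leading byte 0xE5 = 11100101 → 3-byte char #1 = E5 BB 8A.
Offset 3: leading byte 0x5E = 01011110 → 1-byte char #2 = 5E.
Offset 4: leading byte 0xEE = 11101110 → 3-byte char #3 = EE 9E B9.
Offset 7: leading byte 0xF3 = 11110011 → 4-byte char #4 = F3 BA 8F 8D.
Offset 11: leading byte 0xF0 = 11110000 → 4-byte char #5 = F0 9F 9A A7.
Offset 15: leading byte 0xE2 = 11100010 → 3-byte char #6 = E2 97 A4.
Offset 18: leading byte 0xE9 = 11101001 → 3-byte char #7 = E9 9D 9D.
Offset 21: leading byte 0xF2 = 11110010 → 4-byte char #8 = F2 9C 9E 81.
Leading byte 0xF2 = 11110010 matches 11110xxx → 4-byte sequence.
Byte 1: 0xF2 = 11110010, payload 010 (3 bits).
Byte 2: 0x9C = 10011100 (10xxxxxx ✓), payload 011100.
Byte 3: 0x9E = 10011110 (10xxxxxx ✓), payload 011110.
Byte 4: 0x81 = 10000001 (10xxxxxx ✓), payload 000001.
Concatenate: 010011100011110000001 = 0x9C781 (21 bits → U+9C781).

U+9C781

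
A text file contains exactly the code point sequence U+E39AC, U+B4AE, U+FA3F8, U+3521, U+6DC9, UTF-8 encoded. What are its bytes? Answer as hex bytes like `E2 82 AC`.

U+E39AC: 4-byte form → F3 A3 A6 AC.
U+B4AE: 3-byte form → EB 92 AE.
U+FA3F8: 4-byte form → F3 BA 8F B8.
U+3521: 3-byte form → E3 94 A1.
U+6DC9: 3-byte form → E6 B7 89.
Concatenated (17 bytes): F3 A3 A6 AC EB 92 AE F3 BA 8F B8 E3 94 A1 E6 B7 89.

F3 A3 A6 AC EB 92 AE F3 BA 8F B8 E3 94 A1 E6 B7 89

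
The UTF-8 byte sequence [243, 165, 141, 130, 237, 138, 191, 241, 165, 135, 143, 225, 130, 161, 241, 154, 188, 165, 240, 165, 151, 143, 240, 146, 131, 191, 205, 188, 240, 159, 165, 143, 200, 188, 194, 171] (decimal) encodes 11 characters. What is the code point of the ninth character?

Offset 0: leading byte 0xF3 = 11110011 → 4-byte char #1 = F3 A5 8D 82.
Offset 4: leading byte 0xED = 11101101 → 3-byte char #2 = ED 8A BF.
Offset 7: leading byte 0xF1 = 11110001 → 4-byte char #3 = F1 A5 87 8F.
Offset 11: leading byte 0xE1 = 11100001 → 3-byte char #4 = E1 82 A1.
Offset 14: leading byte 0xF1 = 11110001 → 4-byte char #5 = F1 9A BC A5.
Offset 18: leading byte 0xF0 = 11110000 → 4-byte char #6 = F0 A5 97 8F.
Offset 22: leading byte 0xF0 = 11110000 → 4-byte char #7 = F0 92 83 BF.
Offset 26: leading byte 0xCD = 11001101 → 2-byte char #8 = CD BC.
Offset 28: leading byte 0xF0 = 11110000 → 4-byte char #9 = F0 9F A5 8F.
Leading byte 0xF0 = 11110000 matches 11110xxx → 4-byte sequence.
Byte 1: 0xF0 = 11110000, payload 000 (3 bits).
Byte 2: 0x9F = 10011111 (10xxxxxx ✓), payload 011111.
Byte 3: 0xA5 = 10100101 (10xxxxxx ✓), payload 100101.
Byte 4: 0x8F = 10001111 (10xxxxxx ✓), payload 001111.
Concatenate: 000011111100101001111 = 0x1F94F (21 bits → U+1F94F).

U+1F94F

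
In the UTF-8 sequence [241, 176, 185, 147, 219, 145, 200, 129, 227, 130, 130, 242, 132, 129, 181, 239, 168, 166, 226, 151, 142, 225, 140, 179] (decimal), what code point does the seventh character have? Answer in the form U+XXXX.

Offset 0: leading byte 0xF1 = 11110001 → 4-byte char #1 = F1 B0 B9 93.
Offset 4: leading byte 0xDB = 11011011 → 2-byte char #2 = DB 91.
Offset 6: leading byte 0xC8 = 11001000 → 2-byte char #3 = C8 81.
Offset 8: leading byte 0xE3 = 11100011 → 3-byte char #4 = E3 82 82.
Offset 11: leading byte 0xF2 = 11110010 → 4-byte char #5 = F2 84 81 B5.
Offset 15: leading byte 0xEF = 11101111 → 3-byte char #6 = EF A8 A6.
Offset 18: leading byte 0xE2 = 11100010 → 3-byte char #7 = E2 97 8E.
Leading byte 0xE2 = 11100010 matches 1110xxxx → 3-byte sequence.
Byte 1: 0xE2 = 11100010, payload 0010 (4 bits).
Byte 2: 0x97 = 10010111 (10xxxxxx ✓), payload 010111.
Byte 3: 0x8E = 10001110 (10xxxxxx ✓), payload 001110.
Concatenate: 0010010111001110 = 0x25CE (16 bits → U+25CE).

U+25CE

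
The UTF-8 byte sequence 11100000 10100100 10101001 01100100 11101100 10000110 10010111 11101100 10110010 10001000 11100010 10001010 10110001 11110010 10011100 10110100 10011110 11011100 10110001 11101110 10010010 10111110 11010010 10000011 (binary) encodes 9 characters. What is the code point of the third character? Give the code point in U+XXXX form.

Offset 0: leading byte 0xE0 = 11100000 → 3-byte char #1 = E0 A4 A9.
Offset 3: leading byte 0x64 = 01100100 → 1-byte char #2 = 64.
Offset 4: leading byte 0xEC = 11101100 → 3-byte char #3 = EC 86 97.
Leading byte 0xEC = 11101100 matches 1110xxxx → 3-byte sequence.
Byte 1: 0xEC = 11101100, payload 1100 (4 bits).
Byte 2: 0x86 = 10000110 (10xxxxxx ✓), payload 000110.
Byte 3: 0x97 = 10010111 (10xxxxxx ✓), payload 010111.
Concatenate: 1100000110010111 = 0xC197 (16 bits → U+C197).

U+C197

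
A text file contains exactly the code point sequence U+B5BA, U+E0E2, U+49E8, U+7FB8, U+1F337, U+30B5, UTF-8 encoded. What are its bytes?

EB 96 BA EE 83 A2 E4 A7 A8 E7 BE B8 F0 9F 8C B7 E3 82 B5

U+B5BA: 3-byte form → EB 96 BA.
U+E0E2: 3-byte form → EE 83 A2.
U+49E8: 3-byte form → E4 A7 A8.
U+7FB8: 3-byte form → E7 BE B8.
U+1F337: 4-byte form → F0 9F 8C B7.
U+30B5: 3-byte form → E3 82 B5.
Concatenated (19 bytes): EB 96 BA EE 83 A2 E4 A7 A8 E7 BE B8 F0 9F 8C B7 E3 82 B5.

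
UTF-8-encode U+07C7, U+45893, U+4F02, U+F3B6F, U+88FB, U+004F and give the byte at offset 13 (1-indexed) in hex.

1-indexed offset 13 is 0-indexed offset 12.
U+07C7 → 2-byte form DF 87 at offsets 0–1.
U+45893 → 4-byte form F1 85 A2 93 at offsets 2–5.
U+4F02 → 3-byte form E4 BC 82 at offsets 6–8.
U+F3B6F → 4-byte form F3 B3 AD AF at offsets 9–12.
Offset 12 falls in char 4's range; it's byte 4 of F3 B3 AD AF = 0xAF.

0xAF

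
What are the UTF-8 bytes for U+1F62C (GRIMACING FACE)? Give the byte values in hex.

F0 9F 98 AC

U+1F62C = 0x1F62C = 128556 decimal. In range U+10000–U+10FFFF → 4-byte form: 11110xxx 10xxxxxx 10xxxxxx 10xxxxxx.
Binary (21 bits): 000011111011000101100.
Split 3+6+6+6: 000 | 011111 | 011000 | 101100.
Byte 1: 11110000 = 0xF0.
Byte 2: 10011111 = 0x9F.
Byte 3: 10011000 = 0x98.
Byte 4: 10101100 = 0xAC.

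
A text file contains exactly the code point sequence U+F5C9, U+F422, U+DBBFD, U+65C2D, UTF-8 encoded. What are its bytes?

EF 97 89 EF 90 A2 F3 9B AF BD F1 A5 B0 AD

U+F5C9: 3-byte form → EF 97 89.
U+F422: 3-byte form → EF 90 A2.
U+DBBFD: 4-byte form → F3 9B AF BD.
U+65C2D: 4-byte form → F1 A5 B0 AD.
Concatenated (14 bytes): EF 97 89 EF 90 A2 F3 9B AF BD F1 A5 B0 AD.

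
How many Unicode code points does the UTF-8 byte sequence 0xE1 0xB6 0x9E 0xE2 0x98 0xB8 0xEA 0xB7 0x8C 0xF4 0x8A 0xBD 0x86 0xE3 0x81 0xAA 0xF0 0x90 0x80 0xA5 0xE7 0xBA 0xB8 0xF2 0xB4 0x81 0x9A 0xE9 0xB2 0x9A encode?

Byte at offset 0: 0xE1 = 11100001 → 3-byte char (#1). Advance 3.
Byte at offset 3: 0xE2 = 11100010 → 3-byte char (#2). Advance 3.
Byte at offset 6: 0xEA = 11101010 → 3-byte char (#3). Advance 3.
Byte at offset 9: 0xF4 = 11110100 → 4-byte char (#4). Advance 4.
Byte at offset 13: 0xE3 = 11100011 → 3-byte char (#5). Advance 3.
Byte at offset 16: 0xF0 = 11110000 → 4-byte char (#6). Advance 4.
Byte at offset 20: 0xE7 = 11100111 → 3-byte char (#7). Advance 3.
Byte at offset 23: 0xF2 = 11110010 → 4-byte char (#8). Advance 4.
Byte at offset 27: 0xE9 = 11101001 → 3-byte char (#9). Advance 3.
Reached end at offset 30 after 9 code points.

9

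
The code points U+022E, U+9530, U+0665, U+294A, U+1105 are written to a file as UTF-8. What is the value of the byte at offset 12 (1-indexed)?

1-indexed offset 12 is 0-indexed offset 11.
U+022E → 2-byte form C8 AE at offsets 0–1.
U+9530 → 3-byte form E9 94 B0 at offsets 2–4.
U+0665 → 2-byte form D9 A5 at offsets 5–6.
U+294A → 3-byte form E2 A5 8A at offsets 7–9.
U+1105 → 3-byte form E1 84 85 at offsets 10–12.
Offset 11 falls in char 5's range; it's byte 2 of E1 84 85 = 0x84.

0x84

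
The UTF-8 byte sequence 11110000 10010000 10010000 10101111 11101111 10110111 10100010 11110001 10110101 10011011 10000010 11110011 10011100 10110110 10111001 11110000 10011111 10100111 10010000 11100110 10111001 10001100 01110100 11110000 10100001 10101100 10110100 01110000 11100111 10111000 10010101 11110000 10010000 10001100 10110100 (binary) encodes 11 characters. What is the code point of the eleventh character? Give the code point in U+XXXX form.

Offset 0: leading byte 0xF0 = 11110000 → 4-byte char #1 = F0 90 90 AF.
Offset 4: leading byte 0xEF = 11101111 → 3-byte char #2 = EF B7 A2.
Offset 7: leading byte 0xF1 = 11110001 → 4-byte char #3 = F1 B5 9B 82.
Offset 11: leading byte 0xF3 = 11110011 → 4-byte char #4 = F3 9C B6 B9.
Offset 15: leading byte 0xF0 = 11110000 → 4-byte char #5 = F0 9F A7 90.
Offset 19: leading byte 0xE6 = 11100110 → 3-byte char #6 = E6 B9 8C.
Offset 22: leading byte 0x74 = 01110100 → 1-byte char #7 = 74.
Offset 23: leading byte 0xF0 = 11110000 → 4-byte char #8 = F0 A1 AC B4.
Offset 27: leading byte 0x70 = 01110000 → 1-byte char #9 = 70.
Offset 28: leading byte 0xE7 = 11100111 → 3-byte char #10 = E7 B8 95.
Offset 31: leading byte 0xF0 = 11110000 → 4-byte char #11 = F0 90 8C B4.
Leading byte 0xF0 = 11110000 matches 11110xxx → 4-byte sequence.
Byte 1: 0xF0 = 11110000, payload 000 (3 bits).
Byte 2: 0x90 = 10010000 (10xxxxxx ✓), payload 010000.
Byte 3: 0x8C = 10001100 (10xxxxxx ✓), payload 001100.
Byte 4: 0xB4 = 10110100 (10xxxxxx ✓), payload 110100.
Concatenate: 000010000001100110100 = 0x10334 (21 bits → U+10334).

U+10334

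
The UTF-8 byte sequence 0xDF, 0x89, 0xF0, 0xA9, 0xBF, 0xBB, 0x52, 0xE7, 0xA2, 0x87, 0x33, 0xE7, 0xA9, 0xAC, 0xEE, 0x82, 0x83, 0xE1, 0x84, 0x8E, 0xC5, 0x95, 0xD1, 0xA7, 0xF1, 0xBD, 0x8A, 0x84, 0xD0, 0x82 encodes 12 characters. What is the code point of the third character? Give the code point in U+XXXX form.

Offset 0: leading byte 0xDF = 11011111 → 2-byte char #1 = DF 89.
Offset 2: leading byte 0xF0 = 11110000 → 4-byte char #2 = F0 A9 BF BB.
Offset 6: leading byte 0x52 = 01010010 → 1-byte char #3 = 52.
Leading byte 0x52 = 01010010 matches 0xxxxxxx → 1-byte sequence.
Byte 1: 0x52 = 01010010, payload 1010010 (7 bits).
Concatenate: 1010010 = 0x52 (7 bits → U+0052).

U+0052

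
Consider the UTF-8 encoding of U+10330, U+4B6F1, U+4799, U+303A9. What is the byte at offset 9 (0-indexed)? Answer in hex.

U+10330 → 4-byte form F0 90 8C B0 at offsets 0–3.
U+4B6F1 → 4-byte form F1 8B 9B B1 at offsets 4–7.
U+4799 → 3-byte form E4 9E 99 at offsets 8–10.
Offset 9 falls in char 3's range; it's byte 2 of E4 9E 99 = 0x9E.

0x9E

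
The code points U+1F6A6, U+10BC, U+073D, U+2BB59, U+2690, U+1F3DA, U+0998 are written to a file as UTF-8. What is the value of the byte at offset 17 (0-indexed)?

0x9F

U+1F6A6 → 4-byte form F0 9F 9A A6 at offsets 0–3.
U+10BC → 3-byte form E1 82 BC at offsets 4–6.
U+073D → 2-byte form DC BD at offsets 7–8.
U+2BB59 → 4-byte form F0 AB AD 99 at offsets 9–12.
U+2690 → 3-byte form E2 9A 90 at offsets 13–15.
U+1F3DA → 4-byte form F0 9F 8F 9A at offsets 16–19.
Offset 17 falls in char 6's range; it's byte 2 of F0 9F 8F 9A = 0x9F.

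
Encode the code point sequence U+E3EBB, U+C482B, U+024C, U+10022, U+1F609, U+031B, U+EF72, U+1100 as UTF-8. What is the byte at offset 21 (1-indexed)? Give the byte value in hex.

0xEE

1-indexed offset 21 is 0-indexed offset 20.
U+E3EBB → 4-byte form F3 A3 BA BB at offsets 0–3.
U+C482B → 4-byte form F3 84 A0 AB at offsets 4–7.
U+024C → 2-byte form C9 8C at offsets 8–9.
U+10022 → 4-byte form F0 90 80 A2 at offsets 10–13.
U+1F609 → 4-byte form F0 9F 98 89 at offsets 14–17.
U+031B → 2-byte form CC 9B at offsets 18–19.
U+EF72 → 3-byte form EE BD B2 at offsets 20–22.
Offset 20 falls in char 7's range; it's byte 1 of EE BD B2 = 0xEE.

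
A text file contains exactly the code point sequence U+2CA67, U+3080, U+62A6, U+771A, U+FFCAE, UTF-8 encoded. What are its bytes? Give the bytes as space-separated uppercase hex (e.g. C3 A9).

F0 AC A9 A7 E3 82 80 E6 8A A6 E7 9C 9A F3 BF B2 AE

U+2CA67: 4-byte form → F0 AC A9 A7.
U+3080: 3-byte form → E3 82 80.
U+62A6: 3-byte form → E6 8A A6.
U+771A: 3-byte form → E7 9C 9A.
U+FFCAE: 4-byte form → F3 BF B2 AE.
Concatenated (17 bytes): F0 AC A9 A7 E3 82 80 E6 8A A6 E7 9C 9A F3 BF B2 AE.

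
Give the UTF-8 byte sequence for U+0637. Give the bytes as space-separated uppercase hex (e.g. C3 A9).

U+0637 = 0x637 = 1591 decimal. In range U+0080–U+07FF → 2-byte form: 110xxxxx 10xxxxxx.
Binary (11 bits): 11000110111.
Split 5+6: 11000 | 110111.
Byte 1: 11011000 = 0xD8.
Byte 2: 10110111 = 0xB7.

D8 B7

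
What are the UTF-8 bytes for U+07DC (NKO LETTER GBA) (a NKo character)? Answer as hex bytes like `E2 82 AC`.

U+07DC = 0x7DC = 2012 decimal. In range U+0080–U+07FF → 2-byte form: 110xxxxx 10xxxxxx.
Binary (11 bits): 11111011100.
Split 5+6: 11111 | 011100.
Byte 1: 11011111 = 0xDF.
Byte 2: 10011100 = 0x9C.

DF 9C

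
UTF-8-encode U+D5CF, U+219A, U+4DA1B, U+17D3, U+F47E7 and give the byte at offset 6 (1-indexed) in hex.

1-indexed offset 6 is 0-indexed offset 5.
U+D5CF → 3-byte form ED 97 8F at offsets 0–2.
U+219A → 3-byte form E2 86 9A at offsets 3–5.
Offset 5 falls in char 2's range; it's byte 3 of E2 86 9A = 0x9A.

0x9A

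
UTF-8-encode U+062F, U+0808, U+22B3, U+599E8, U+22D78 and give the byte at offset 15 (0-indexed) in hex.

0xB8

U+062F → 2-byte form D8 AF at offsets 0–1.
U+0808 → 3-byte form E0 A0 88 at offsets 2–4.
U+22B3 → 3-byte form E2 8A B3 at offsets 5–7.
U+599E8 → 4-byte form F1 99 A7 A8 at offsets 8–11.
U+22D78 → 4-byte form F0 A2 B5 B8 at offsets 12–15.
Offset 15 falls in char 5's range; it's byte 4 of F0 A2 B5 B8 = 0xB8.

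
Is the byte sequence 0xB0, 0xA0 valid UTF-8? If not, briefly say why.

Byte 0xB0 = 10110000 has the form 10xxxxxx — a continuation byte — but there is no preceding leading byte.

invalid (continuation byte with no leading byte)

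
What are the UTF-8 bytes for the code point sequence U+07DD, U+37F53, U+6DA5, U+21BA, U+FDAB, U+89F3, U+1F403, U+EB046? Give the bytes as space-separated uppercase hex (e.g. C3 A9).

U+07DD: 2-byte form → DF 9D.
U+37F53: 4-byte form → F0 B7 BD 93.
U+6DA5: 3-byte form → E6 B6 A5.
U+21BA: 3-byte form → E2 86 BA.
U+FDAB: 3-byte form → EF B6 AB.
U+89F3: 3-byte form → E8 A7 B3.
U+1F403: 4-byte form → F0 9F 90 83.
U+EB046: 4-byte form → F3 AB 81 86.
Concatenated (26 bytes): DF 9D F0 B7 BD 93 E6 B6 A5 E2 86 BA EF B6 AB E8 A7 B3 F0 9F 90 83 F3 AB 81 86.

DF 9D F0 B7 BD 93 E6 B6 A5 E2 86 BA EF B6 AB E8 A7 B3 F0 9F 90 83 F3 AB 81 86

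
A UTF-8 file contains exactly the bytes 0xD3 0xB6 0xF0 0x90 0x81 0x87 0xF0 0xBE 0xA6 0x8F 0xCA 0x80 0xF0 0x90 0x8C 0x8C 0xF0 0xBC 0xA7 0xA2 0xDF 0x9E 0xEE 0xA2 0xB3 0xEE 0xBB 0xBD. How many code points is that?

Byte at offset 0: 0xD3 = 11010011 → 2-byte char (#1). Advance 2.
Byte at offset 2: 0xF0 = 11110000 → 4-byte char (#2). Advance 4.
Byte at offset 6: 0xF0 = 11110000 → 4-byte char (#3). Advance 4.
Byte at offset 10: 0xCA = 11001010 → 2-byte char (#4). Advance 2.
Byte at offset 12: 0xF0 = 11110000 → 4-byte char (#5). Advance 4.
Byte at offset 16: 0xF0 = 11110000 → 4-byte char (#6). Advance 4.
Byte at offset 20: 0xDF = 11011111 → 2-byte char (#7). Advance 2.
Byte at offset 22: 0xEE = 11101110 → 3-byte char (#8). Advance 3.
Byte at offset 25: 0xEE = 11101110 → 3-byte char (#9). Advance 3.
Reached end at offset 28 after 9 code points.

9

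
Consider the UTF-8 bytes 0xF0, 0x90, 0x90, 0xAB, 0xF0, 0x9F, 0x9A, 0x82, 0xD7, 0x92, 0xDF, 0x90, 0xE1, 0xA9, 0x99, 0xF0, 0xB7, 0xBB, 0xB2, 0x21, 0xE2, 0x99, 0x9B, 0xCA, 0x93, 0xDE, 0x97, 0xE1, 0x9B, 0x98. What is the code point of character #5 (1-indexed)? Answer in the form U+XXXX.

U+1A59

Offset 0: leading byte 0xF0 = 11110000 → 4-byte char #1 = F0 90 90 AB.
Offset 4: leading byte 0xF0 = 11110000 → 4-byte char #2 = F0 9F 9A 82.
Offset 8: leading byte 0xD7 = 11010111 → 2-byte char #3 = D7 92.
Offset 10: leading byte 0xDF = 11011111 → 2-byte char #4 = DF 90.
Offset 12: leading byte 0xE1 = 11100001 → 3-byte char #5 = E1 A9 99.
Leading byte 0xE1 = 11100001 matches 1110xxxx → 3-byte sequence.
Byte 1: 0xE1 = 11100001, payload 0001 (4 bits).
Byte 2: 0xA9 = 10101001 (10xxxxxx ✓), payload 101001.
Byte 3: 0x99 = 10011001 (10xxxxxx ✓), payload 011001.
Concatenate: 0001101001011001 = 0x1A59 (16 bits → U+1A59).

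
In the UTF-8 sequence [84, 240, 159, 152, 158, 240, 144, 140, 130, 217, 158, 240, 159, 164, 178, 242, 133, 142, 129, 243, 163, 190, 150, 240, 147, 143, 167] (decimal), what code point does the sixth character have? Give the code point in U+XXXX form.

U+85381

Offset 0: leading byte 0x54 = 01010100 → 1-byte char #1 = 54.
Offset 1: leading byte 0xF0 = 11110000 → 4-byte char #2 = F0 9F 98 9E.
Offset 5: leading byte 0xF0 = 11110000 → 4-byte char #3 = F0 90 8C 82.
Offset 9: leading byte 0xD9 = 11011001 → 2-byte char #4 = D9 9E.
Offset 11: leading byte 0xF0 = 11110000 → 4-byte char #5 = F0 9F A4 B2.
Offset 15: leading byte 0xF2 = 11110010 → 4-byte char #6 = F2 85 8E 81.
Leading byte 0xF2 = 11110010 matches 11110xxx → 4-byte sequence.
Byte 1: 0xF2 = 11110010, payload 010 (3 bits).
Byte 2: 0x85 = 10000101 (10xxxxxx ✓), payload 000101.
Byte 3: 0x8E = 10001110 (10xxxxxx ✓), payload 001110.
Byte 4: 0x81 = 10000001 (10xxxxxx ✓), payload 000001.
Concatenate: 010000101001110000001 = 0x85381 (21 bits → U+85381).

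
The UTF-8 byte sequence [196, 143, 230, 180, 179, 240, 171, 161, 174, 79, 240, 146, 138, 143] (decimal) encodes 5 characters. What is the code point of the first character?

U+010F

Offset 0: leading byte 0xC4 = 11000100 → 2-byte char #1 = C4 8F.
Leading byte 0xC4 = 11000100 matches 110xxxxx → 2-byte sequence.
Byte 1: 0xC4 = 11000100, payload 00100 (5 bits).
Byte 2: 0x8F = 10001111 (10xxxxxx ✓), payload 001111.
Concatenate: 00100001111 = 0x10F (11 bits → U+010F).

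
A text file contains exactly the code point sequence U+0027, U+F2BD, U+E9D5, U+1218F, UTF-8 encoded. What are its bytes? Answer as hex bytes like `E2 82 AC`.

27 EF 8A BD EE A7 95 F0 92 86 8F

U+0027: 1-byte form → 27.
U+F2BD: 3-byte form → EF 8A BD.
U+E9D5: 3-byte form → EE A7 95.
U+1218F: 4-byte form → F0 92 86 8F.
Concatenated (11 bytes): 27 EF 8A BD EE A7 95 F0 92 86 8F.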